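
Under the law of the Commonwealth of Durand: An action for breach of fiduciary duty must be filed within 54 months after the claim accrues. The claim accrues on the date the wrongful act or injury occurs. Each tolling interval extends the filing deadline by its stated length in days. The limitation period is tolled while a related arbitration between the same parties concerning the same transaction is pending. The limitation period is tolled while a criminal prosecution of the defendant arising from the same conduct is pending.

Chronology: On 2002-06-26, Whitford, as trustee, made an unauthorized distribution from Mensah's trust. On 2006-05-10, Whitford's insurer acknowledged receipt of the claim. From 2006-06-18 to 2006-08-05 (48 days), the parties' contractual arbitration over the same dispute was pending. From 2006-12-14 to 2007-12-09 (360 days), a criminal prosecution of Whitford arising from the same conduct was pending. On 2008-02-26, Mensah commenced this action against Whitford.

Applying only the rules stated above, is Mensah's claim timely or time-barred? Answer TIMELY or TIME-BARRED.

TIME-BARRED

The limitation period began to run on 2002-06-26.
Adding the 54 months base period to 2002-06-26 gives a deadline of 2006-12-26, before any tolling.
The period was tolled for 48 days by the pending related arbitration (2006-06-18 to 2006-08-05), pushing the deadline to 2007-02-12.
The period was tolled for 360 days by the pending criminal prosecution (2006-12-14 to 2007-12-09), pushing the deadline to 2008-02-07.
None of the other events listed affects the running of the period under the stated rules.
Filing on 2008-02-26 missed the 2008-02-07 deadline — the action is time-barred.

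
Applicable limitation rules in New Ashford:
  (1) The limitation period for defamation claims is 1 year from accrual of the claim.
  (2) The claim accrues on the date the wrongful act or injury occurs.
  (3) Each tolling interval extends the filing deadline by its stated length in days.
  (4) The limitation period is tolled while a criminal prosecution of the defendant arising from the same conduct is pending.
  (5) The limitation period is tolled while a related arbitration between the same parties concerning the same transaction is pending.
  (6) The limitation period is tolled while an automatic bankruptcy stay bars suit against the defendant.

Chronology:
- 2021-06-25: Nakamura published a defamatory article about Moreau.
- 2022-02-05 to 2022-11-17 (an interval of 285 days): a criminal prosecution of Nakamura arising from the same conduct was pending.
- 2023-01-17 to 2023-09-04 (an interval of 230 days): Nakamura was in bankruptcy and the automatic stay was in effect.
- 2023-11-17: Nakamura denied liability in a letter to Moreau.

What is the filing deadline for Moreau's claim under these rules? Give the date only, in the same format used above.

2023-11-22

The claim accrued on 2021-06-25, when the wrongful act occurred.
1 year from 2021-06-25 is 2022-06-25.
The period was tolled for 285 days by the pending criminal prosecution (2022-02-05 to 2022-11-17), pushing the deadline to 2023-04-06.
The automatic bankruptcy stay from 2023-01-17 to 2023-09-04 tolled the period for 230 days, extending the deadline to 2023-11-22.
The other events in the timeline have no effect on the limitation period under the stated rules.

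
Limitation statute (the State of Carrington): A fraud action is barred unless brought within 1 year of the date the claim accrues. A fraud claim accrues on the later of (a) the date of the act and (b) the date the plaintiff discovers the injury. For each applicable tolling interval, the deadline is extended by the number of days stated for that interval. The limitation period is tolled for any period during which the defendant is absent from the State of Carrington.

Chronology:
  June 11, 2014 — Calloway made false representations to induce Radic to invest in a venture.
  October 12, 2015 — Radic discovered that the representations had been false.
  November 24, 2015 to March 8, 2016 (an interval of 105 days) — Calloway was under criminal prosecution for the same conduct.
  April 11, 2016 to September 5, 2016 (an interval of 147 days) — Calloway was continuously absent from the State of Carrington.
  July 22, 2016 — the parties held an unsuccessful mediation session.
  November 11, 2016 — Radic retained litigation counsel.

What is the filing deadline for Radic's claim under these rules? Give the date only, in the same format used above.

Taking the later of the act (June 11, 2014) and discovery (October 12, 2015), the claim accrued on October 12, 2015.
Adding the 1 year base period to October 12, 2015 gives a deadline of October 12, 2016, before any tolling.
Because the defendant's absence from the jurisdiction ran from April 11, 2016 to September 5, 2016, the deadline is extended by 147 days to March 8, 2017.
No stated provision tolls the period for a criminal prosecution, so the interval from November 24, 2015 to March 8, 2016 has no effect on the deadline.
Nothing else in the chronology tolls or restarts the period.

March 8, 2017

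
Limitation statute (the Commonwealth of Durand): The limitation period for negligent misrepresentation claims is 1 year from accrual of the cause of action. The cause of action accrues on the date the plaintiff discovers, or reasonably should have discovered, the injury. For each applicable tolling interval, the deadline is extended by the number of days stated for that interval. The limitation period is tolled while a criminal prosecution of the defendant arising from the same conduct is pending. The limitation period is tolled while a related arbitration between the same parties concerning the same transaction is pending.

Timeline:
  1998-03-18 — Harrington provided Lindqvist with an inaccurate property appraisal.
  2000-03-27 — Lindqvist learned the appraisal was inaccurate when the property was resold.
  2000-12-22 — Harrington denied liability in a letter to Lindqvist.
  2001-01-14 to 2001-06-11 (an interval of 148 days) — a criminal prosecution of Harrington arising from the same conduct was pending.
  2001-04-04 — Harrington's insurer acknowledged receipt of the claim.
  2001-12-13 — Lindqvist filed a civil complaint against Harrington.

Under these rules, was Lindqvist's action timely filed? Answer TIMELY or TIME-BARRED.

TIME-BARRED

Under the discovery rule, the claim accrued on 2000-03-27, when Lindqvist discovered the injury — not on the 1998-03-18 date of the underlying act.
Adding the 1 year base period to 2000-03-27 gives a deadline of 2001-03-27, before any tolling.
Because the pending criminal prosecution ran from 2001-01-14 to 2001-06-11, the deadline is extended by 148 days to 2001-08-22.
The other events in the timeline have no effect on the limitation period under the stated rules.
Lindqvist filed on 2001-12-13, after the 2001-08-22 deadline, so the action is time-barred.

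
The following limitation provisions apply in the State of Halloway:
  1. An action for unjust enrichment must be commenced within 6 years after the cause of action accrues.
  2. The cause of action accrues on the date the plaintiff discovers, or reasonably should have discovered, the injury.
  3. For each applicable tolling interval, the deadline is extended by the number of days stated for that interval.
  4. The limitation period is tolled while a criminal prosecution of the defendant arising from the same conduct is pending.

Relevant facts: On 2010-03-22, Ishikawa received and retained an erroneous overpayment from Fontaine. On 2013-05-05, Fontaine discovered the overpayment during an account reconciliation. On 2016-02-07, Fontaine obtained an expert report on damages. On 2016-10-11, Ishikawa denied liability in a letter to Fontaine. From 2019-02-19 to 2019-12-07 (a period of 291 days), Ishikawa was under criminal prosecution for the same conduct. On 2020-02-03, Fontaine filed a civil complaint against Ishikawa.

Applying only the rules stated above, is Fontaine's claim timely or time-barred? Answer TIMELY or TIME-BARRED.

TIMELY

Under the discovery rule, the claim accrued on 2013-05-05, when Fontaine discovered the injury — not on the 2010-03-22 date of the underlying act.
6 years from 2013-05-05 is 2019-05-05.
Because the pending criminal prosecution ran from 2019-02-19 to 2019-12-07, the deadline is extended by 291 days to 2020-02-20.
The other events in the timeline have no effect on the limitation period under the stated rules.
Fontaine filed on 2020-02-03, before the 2020-02-20 deadline, so the action is timely.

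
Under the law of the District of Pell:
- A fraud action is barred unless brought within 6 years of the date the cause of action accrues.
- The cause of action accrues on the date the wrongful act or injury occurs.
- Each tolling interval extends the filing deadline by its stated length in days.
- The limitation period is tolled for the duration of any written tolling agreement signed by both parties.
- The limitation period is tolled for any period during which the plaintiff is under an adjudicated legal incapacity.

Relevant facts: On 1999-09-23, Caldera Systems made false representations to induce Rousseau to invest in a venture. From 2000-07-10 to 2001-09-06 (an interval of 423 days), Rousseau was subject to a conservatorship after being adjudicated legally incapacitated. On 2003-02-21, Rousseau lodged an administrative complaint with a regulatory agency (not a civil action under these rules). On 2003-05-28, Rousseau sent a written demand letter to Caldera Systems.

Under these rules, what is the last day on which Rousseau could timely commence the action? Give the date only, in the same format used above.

The limitation period began to run on 1999-09-23.
Adding the 6 years base period to 1999-09-23 gives a deadline of 2005-09-23, before any tolling.
The plaintiff's legal incapacity from 2000-07-10 to 2001-09-06 tolled the period for 423 days, extending the deadline to 2006-11-20.
The other events in the timeline have no effect on the limitation period under the stated rules.

2006-11-20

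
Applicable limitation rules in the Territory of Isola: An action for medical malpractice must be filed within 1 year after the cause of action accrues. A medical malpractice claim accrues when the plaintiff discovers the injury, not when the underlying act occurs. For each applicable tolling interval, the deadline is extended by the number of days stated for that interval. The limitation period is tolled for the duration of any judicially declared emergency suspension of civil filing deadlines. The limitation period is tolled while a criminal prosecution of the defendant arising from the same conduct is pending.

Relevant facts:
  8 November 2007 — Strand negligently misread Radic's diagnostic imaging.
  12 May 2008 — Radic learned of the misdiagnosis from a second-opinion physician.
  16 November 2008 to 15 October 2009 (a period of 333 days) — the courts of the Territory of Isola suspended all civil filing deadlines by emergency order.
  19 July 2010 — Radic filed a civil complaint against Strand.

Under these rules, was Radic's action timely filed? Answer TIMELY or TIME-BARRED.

Under the discovery rule, the claim accrued on 12 May 2008, when Radic discovered the injury — not on the 8 November 2007 date of the underlying act.
Adding the 1 year base period to 12 May 2008 gives a deadline of 12 May 2009, before any tolling.
Because the emergency suspension of filing deadlines ran from 16 November 2008 to 15 October 2009, the deadline is extended by 333 days to 10 April 2010.
The 19 July 2010 filing falls after the 10 April 2010 deadline; the claim is time-barred.

TIME-BARRED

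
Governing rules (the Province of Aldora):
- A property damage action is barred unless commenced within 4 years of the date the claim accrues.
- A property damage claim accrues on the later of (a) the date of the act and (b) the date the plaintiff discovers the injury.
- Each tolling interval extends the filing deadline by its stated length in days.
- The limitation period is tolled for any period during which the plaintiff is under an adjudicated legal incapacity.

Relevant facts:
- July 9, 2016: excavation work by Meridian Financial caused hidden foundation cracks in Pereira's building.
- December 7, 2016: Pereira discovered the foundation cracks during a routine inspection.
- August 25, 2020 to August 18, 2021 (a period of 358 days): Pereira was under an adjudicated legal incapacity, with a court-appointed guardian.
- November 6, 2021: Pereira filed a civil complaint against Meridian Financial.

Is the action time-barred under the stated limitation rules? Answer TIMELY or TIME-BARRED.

Because discovery on December 7, 2016 post-dates the July 9, 2016 act, accrual under the later-of rule falls on December 7, 2016.
The untolled deadline — 4 years after December 7, 2016 — is December 7, 2020.
Because the plaintiff's legal incapacity ran from August 25, 2020 to August 18, 2021, the deadline is extended by 358 days to November 30, 2021.
The November 6, 2021 filing precedes the November 30, 2021 deadline; the claim is timely.

TIMELY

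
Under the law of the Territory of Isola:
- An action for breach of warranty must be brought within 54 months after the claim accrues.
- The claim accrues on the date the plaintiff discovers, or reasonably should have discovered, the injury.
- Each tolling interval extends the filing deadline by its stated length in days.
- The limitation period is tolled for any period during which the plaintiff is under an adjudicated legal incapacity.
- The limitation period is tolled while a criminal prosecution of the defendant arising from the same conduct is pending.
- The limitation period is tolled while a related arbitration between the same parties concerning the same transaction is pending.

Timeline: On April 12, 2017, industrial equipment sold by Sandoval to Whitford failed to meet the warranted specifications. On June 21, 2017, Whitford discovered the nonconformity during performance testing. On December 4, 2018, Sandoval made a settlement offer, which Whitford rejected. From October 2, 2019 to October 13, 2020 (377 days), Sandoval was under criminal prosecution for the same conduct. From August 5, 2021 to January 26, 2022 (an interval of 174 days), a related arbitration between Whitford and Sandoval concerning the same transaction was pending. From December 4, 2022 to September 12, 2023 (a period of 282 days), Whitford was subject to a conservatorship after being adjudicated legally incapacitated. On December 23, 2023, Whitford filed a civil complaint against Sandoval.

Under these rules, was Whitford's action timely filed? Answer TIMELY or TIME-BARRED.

TIMELY

Accrual is tied to discovery, so the period began on June 21, 2017 rather than on April 12, 2017 when the act occurred.
Adding the 54 months base period to June 21, 2017 gives a deadline of December 21, 2021, before any tolling.
The period was tolled for 377 days by the pending criminal prosecution (October 2, 2019 to October 13, 2020), pushing the deadline to January 2, 2023.
Because the pending related arbitration ran from August 5, 2021 to January 26, 2022, the deadline is extended by 174 days to June 25, 2023.
The period was tolled for 282 days by the plaintiff's legal incapacity (December 4, 2022 to September 12, 2023), pushing the deadline to April 2, 2024.
The other events in the timeline have no effect on the limitation period under the stated rules.
Whitford filed on December 23, 2023, before the April 2, 2024 deadline, so the action is timely.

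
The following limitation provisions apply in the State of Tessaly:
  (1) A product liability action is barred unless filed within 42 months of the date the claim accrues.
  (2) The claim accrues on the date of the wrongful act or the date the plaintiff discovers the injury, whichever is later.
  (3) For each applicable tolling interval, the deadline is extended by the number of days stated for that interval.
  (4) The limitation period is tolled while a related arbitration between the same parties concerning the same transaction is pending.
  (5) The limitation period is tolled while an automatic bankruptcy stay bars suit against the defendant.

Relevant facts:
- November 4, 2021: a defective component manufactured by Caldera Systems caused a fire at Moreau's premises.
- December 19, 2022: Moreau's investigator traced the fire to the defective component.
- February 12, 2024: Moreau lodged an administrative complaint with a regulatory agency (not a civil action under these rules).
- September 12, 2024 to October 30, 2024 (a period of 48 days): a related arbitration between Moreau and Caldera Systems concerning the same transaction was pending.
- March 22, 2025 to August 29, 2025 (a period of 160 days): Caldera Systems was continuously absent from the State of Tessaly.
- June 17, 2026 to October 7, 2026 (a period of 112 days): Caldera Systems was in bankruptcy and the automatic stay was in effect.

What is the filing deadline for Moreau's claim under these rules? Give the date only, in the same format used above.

November 26, 2026

Taking the later of the act (November 4, 2021) and discovery (December 19, 2022), the claim accrued on December 19, 2022.
42 months from December 19, 2022 is June 19, 2026.
The pending related arbitration from September 12, 2024 to October 30, 2024 tolled the period for 48 days, extending the deadline to August 6, 2026.
The automatic bankruptcy stay from June 17, 2026 to October 7, 2026 tolled the period for 112 days, extending the deadline to November 26, 2026.
The defendant's absence from the jurisdiction from March 22, 2025 to August 29, 2025 does not toll the period, because no stated rule makes the defendant's absence a tolling event.
The other events in the timeline have no effect on the limitation period under the stated rules.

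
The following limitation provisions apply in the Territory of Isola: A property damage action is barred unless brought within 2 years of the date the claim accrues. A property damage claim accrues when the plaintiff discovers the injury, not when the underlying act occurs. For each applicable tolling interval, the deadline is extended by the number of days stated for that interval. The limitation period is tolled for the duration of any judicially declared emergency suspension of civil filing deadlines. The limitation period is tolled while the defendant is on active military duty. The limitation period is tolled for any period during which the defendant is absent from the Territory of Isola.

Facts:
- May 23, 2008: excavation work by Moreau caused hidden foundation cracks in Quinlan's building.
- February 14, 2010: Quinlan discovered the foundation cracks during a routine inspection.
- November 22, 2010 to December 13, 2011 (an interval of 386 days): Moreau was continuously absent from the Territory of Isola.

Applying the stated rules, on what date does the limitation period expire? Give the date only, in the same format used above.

March 6, 2013

The claim did not accrue until Quinlan discovered the injury on February 14, 2010; the May 23, 2008 act date does not start the clock under the stated rule.
2 years from February 14, 2010 is February 14, 2012.
The period was tolled for 386 days by the defendant's absence from the jurisdiction (November 22, 2010 to December 13, 2011), pushing the deadline to March 6, 2013.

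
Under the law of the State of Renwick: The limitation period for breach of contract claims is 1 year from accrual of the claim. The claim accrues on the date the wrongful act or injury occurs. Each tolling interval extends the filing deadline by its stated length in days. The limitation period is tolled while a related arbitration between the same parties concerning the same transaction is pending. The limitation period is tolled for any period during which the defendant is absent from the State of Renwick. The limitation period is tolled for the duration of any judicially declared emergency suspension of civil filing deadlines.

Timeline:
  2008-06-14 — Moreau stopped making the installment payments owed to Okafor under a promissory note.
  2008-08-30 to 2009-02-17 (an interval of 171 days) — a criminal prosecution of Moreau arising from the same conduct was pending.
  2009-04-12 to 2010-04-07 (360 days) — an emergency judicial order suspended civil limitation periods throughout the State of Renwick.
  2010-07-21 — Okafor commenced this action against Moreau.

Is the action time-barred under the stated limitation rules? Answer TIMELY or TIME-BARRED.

TIME-BARRED

The claim accrued on 2008-06-14, the date of the act.
The untolled deadline — 1 year after 2008-06-14 — is 2009-06-14.
Because the emergency suspension of filing deadlines ran from 2009-04-12 to 2010-04-07, the deadline is extended by 360 days to 2010-06-09.
Although a criminal prosecution ran from 2008-08-30 to 2009-02-17, the stated rules do not make that a tolling event, so it is disregarded.
The 2010-07-21 filing falls after the 2010-06-09 deadline; the claim is time-barred.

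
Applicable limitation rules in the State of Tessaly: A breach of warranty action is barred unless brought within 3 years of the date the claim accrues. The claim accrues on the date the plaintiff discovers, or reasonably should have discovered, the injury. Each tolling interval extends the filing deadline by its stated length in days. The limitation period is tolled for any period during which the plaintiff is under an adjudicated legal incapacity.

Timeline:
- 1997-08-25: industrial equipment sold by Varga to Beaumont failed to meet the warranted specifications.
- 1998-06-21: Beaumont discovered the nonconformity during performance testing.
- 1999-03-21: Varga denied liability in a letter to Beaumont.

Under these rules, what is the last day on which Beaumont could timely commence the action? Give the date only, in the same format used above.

The claim did not accrue until Beaumont discovered the injury on 1998-06-21; the 1997-08-25 act date does not start the clock under the stated rule.
Adding the 3 years base period to 1998-06-21 gives a deadline of 2001-06-21, before any tolling.
None of the other events listed affects the running of the period under the stated rules.

2001-06-21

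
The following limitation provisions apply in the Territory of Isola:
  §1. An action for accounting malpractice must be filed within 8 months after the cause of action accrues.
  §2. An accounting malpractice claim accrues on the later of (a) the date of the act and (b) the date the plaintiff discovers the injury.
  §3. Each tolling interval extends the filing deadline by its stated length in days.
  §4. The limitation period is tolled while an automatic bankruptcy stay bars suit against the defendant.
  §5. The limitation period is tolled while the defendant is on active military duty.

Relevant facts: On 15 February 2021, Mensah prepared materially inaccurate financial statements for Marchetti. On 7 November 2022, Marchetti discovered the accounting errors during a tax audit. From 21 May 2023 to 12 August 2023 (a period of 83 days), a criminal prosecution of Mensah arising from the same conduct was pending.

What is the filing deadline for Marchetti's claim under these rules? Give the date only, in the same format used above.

Because discovery on 7 November 2022 post-dates the 15 February 2021 act, accrual under the later-of rule falls on 7 November 2022.
The untolled deadline — 8 months after 7 November 2022 — is 7 July 2023.
No stated provision tolls the period for a criminal prosecution, so the interval from 21 May 2023 to 12 August 2023 has no effect on the deadline.

7 July 2023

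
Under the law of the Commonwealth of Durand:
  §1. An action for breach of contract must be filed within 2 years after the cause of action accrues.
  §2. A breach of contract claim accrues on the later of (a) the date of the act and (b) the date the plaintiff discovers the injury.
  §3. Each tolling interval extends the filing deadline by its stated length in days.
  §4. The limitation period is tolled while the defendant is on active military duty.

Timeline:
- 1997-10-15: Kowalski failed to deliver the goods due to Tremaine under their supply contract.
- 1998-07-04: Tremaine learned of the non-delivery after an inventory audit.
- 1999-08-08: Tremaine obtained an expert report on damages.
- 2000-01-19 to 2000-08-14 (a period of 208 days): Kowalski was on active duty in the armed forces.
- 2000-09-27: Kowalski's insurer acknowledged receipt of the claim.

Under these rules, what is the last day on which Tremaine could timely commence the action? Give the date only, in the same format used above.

Taking the later of the act (1997-10-15) and discovery (1998-07-04), the claim accrued on 1998-07-04.
Adding the 2 years base period to 1998-07-04 gives a deadline of 2000-07-04, before any tolling.
Because the defendant's active military service ran from 2000-01-19 to 2000-08-14, the deadline is extended by 208 days to 2001-01-28.
Nothing else in the chronology tolls or restarts the period.

2001-01-28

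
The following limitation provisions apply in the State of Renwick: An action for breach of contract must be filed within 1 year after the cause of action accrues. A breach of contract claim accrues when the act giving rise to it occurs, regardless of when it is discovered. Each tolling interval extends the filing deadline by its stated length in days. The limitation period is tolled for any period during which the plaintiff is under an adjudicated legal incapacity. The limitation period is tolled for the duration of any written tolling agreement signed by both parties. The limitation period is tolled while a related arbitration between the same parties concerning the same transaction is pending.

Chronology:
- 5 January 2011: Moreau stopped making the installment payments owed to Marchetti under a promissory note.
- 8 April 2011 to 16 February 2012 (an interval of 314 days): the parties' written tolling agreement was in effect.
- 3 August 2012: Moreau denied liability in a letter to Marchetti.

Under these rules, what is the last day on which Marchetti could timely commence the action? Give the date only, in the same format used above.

The limitation period began to run on 5 January 2011.
The untolled deadline — 1 year after 5 January 2011 — is 5 January 2012.
The written tolling agreement from 8 April 2011 to 16 February 2012 tolled the period for 314 days, extending the deadline to 14 November 2012.
None of the other events listed affects the running of the period under the stated rules.

14 November 2012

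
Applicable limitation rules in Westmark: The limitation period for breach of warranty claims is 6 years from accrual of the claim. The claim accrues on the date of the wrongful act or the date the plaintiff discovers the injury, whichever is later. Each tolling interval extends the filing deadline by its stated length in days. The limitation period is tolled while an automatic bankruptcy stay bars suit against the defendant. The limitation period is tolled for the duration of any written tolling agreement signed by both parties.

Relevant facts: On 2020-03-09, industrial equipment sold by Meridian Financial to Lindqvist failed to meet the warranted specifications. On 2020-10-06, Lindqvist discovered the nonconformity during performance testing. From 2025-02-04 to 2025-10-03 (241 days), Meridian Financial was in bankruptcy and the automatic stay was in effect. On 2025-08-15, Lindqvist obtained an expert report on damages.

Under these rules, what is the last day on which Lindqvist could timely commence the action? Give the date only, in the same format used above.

The claim accrued on 2020-10-06 — the later of the 2020-03-09 act and the 2020-10-06 discovery.
The untolled deadline — 6 years after 2020-10-06 — is 2026-10-06.
The automatic bankruptcy stay from 2025-02-04 to 2025-10-03 tolled the period for 241 days, extending the deadline to 2027-06-04.
Nothing else in the chronology tolls or restarts the period.

2027-06-04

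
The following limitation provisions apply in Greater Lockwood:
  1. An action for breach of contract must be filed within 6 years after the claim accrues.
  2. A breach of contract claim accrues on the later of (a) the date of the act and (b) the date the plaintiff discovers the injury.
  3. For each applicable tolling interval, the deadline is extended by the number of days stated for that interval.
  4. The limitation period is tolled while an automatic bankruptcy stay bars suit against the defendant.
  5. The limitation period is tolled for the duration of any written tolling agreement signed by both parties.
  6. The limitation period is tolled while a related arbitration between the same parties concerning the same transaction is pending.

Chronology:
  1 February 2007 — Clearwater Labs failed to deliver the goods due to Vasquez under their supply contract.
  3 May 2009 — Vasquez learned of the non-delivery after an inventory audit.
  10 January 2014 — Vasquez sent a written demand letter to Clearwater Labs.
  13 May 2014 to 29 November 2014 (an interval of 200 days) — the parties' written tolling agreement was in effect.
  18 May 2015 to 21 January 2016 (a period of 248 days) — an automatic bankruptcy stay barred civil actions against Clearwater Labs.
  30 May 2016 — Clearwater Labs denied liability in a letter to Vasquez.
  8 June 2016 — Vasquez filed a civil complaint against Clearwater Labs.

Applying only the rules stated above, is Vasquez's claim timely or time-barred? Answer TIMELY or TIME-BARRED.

Because discovery on 3 May 2009 post-dates the 1 February 2007 act, accrual under the later-of rule falls on 3 May 2009.
Adding the 6 years base period to 3 May 2009 gives a deadline of 3 May 2015, before any tolling.
Because the written tolling agreement ran from 13 May 2014 to 29 November 2014, the deadline is extended by 200 days to 19 November 2015.
The automatic bankruptcy stay from 18 May 2015 to 21 January 2016 tolled the period for 248 days, extending the deadline to 24 July 2016.
The other events in the timeline have no effect on the limitation period under the stated rules.
The 8 June 2016 filing precedes the 24 July 2016 deadline; the claim is timely.

TIMELY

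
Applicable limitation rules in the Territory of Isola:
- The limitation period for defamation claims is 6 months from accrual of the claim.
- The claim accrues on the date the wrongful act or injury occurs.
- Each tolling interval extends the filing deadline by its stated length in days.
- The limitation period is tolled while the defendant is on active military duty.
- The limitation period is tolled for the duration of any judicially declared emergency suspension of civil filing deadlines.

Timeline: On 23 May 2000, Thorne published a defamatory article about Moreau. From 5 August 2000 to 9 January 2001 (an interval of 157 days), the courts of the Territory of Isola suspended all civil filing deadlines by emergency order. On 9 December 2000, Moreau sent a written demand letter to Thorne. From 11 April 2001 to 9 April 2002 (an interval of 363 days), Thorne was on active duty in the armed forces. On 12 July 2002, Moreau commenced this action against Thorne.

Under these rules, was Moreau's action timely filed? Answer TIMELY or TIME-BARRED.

The claim accrued on 23 May 2000, when the wrongful act occurred.
6 months from 23 May 2000 is 23 November 2000.
The emergency suspension of filing deadlines from 5 August 2000 to 9 January 2001 tolled the period for 157 days, extending the deadline to 29 April 2001.
The defendant's active military service from 11 April 2001 to 9 April 2002 tolled the period for 363 days, extending the deadline to 27 April 2002.
None of the other events listed affects the running of the period under the stated rules.
Moreau filed on 12 July 2002, after the 27 April 2002 deadline, so the action is time-barred.

TIME-BARRED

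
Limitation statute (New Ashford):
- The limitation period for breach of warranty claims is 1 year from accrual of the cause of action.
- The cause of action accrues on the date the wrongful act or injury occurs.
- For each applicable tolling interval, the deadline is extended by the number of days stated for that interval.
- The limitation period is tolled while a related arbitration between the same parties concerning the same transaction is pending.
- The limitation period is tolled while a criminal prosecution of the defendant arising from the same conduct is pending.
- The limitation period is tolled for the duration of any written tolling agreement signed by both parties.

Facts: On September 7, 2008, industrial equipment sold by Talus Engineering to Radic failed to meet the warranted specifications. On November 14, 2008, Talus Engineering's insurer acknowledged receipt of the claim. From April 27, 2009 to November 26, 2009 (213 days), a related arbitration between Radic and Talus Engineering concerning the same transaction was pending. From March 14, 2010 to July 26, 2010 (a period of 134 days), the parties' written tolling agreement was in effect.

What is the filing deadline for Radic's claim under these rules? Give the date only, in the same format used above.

August 20, 2010

The cause of action accrued on September 7, 2008, the date of the act.
Adding the 1 year base period to September 7, 2008 gives a deadline of September 7, 2009, before any tolling.
The period was tolled for 213 days by the pending related arbitration (April 27, 2009 to November 26, 2009), pushing the deadline to April 8, 2010.
Because the written tolling agreement ran from March 14, 2010 to July 26, 2010, the deadline is extended by 134 days to August 20, 2010.
The other events in the timeline have no effect on the limitation period under the stated rules.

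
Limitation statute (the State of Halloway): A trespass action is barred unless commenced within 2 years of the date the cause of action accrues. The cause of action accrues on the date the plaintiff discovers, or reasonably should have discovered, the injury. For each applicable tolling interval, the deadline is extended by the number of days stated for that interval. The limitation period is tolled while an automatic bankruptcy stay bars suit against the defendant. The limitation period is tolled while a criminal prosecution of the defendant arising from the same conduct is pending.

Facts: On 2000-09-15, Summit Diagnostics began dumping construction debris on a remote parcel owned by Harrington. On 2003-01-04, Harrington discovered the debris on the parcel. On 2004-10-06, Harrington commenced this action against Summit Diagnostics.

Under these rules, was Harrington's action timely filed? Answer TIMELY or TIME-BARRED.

The claim did not accrue until Harrington discovered the injury on 2003-01-04; the 2000-09-15 act date does not start the clock under the stated rule.
Adding the 2 years base period to 2003-01-04 gives a deadline of 2005-01-04, before any tolling.
Filing on 2004-10-06 beat the 2005-01-04 deadline — the action is timely.

TIMELY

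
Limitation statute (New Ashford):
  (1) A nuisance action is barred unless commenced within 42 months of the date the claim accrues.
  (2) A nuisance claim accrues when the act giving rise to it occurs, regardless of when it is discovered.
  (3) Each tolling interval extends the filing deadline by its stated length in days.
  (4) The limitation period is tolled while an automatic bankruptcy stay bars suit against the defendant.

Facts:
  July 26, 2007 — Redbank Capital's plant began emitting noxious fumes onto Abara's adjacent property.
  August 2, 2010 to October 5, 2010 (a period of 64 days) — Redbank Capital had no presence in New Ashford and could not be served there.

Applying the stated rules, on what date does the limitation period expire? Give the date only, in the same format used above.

The claim accrued on July 26, 2007, when the wrongful act occurred.
Adding the 42 months base period to July 26, 2007 gives a deadline of January 26, 2011, before any tolling.
The defendant's absence from the jurisdiction from August 2, 2010 to October 5, 2010 does not toll the period, because no stated rule makes the defendant's absence a tolling event.

January 26, 2011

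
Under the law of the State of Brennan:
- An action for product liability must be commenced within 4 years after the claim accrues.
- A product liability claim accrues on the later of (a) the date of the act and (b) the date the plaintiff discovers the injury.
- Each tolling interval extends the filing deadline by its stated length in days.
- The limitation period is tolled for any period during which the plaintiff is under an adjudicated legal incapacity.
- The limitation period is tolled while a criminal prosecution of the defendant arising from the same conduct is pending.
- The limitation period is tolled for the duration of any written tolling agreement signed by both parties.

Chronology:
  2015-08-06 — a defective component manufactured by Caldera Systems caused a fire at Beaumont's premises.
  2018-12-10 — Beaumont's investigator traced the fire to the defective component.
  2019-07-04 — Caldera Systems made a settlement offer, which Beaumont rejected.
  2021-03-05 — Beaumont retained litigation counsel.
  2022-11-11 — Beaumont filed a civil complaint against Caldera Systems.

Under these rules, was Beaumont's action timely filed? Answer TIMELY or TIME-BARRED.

Because discovery on 2018-12-10 post-dates the 2015-08-06 act, accrual under the later-of rule falls on 2018-12-10.
The untolled deadline — 4 years after 2018-12-10 — is 2022-12-10.
Nothing else in the chronology tolls or restarts the period.
The 2022-11-11 filing precedes the 2022-12-10 deadline; the claim is timely.

TIMELY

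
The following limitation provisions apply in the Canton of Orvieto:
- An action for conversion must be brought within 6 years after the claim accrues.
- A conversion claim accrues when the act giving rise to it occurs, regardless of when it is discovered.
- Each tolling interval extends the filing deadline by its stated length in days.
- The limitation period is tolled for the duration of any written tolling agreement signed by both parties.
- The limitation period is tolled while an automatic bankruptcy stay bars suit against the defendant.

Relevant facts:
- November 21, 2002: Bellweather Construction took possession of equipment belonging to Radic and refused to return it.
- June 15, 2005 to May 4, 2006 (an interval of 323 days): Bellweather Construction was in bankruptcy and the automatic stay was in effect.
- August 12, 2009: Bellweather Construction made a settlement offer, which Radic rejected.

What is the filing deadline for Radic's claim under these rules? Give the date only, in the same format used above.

The claim accrued on November 21, 2002, the date of the act.
The untolled deadline — 6 years after November 21, 2002 — is November 21, 2008.
Because the automatic bankruptcy stay ran from June 15, 2005 to May 4, 2006, the deadline is extended by 323 days to October 10, 2009.
The other events in the timeline have no effect on the limitation period under the stated rules.

October 10, 2009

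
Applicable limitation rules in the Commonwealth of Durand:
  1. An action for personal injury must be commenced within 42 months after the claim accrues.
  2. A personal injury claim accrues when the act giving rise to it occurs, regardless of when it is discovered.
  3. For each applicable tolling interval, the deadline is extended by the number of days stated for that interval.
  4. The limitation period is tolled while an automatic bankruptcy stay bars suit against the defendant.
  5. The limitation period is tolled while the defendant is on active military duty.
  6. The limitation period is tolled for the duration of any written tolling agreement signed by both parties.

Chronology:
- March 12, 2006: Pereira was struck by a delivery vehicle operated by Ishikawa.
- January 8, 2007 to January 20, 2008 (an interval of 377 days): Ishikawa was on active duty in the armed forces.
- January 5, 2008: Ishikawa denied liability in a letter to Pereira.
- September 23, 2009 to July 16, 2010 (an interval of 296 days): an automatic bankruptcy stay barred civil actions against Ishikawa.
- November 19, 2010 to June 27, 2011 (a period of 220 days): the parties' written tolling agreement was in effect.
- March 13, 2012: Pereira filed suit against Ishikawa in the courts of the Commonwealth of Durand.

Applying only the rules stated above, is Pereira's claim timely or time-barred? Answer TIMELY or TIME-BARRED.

TIME-BARRED

The claim accrued on March 12, 2006, the date of the act.
The untolled deadline — 42 months after March 12, 2006 — is September 12, 2009.
Because the defendant's active military service ran from January 8, 2007 to January 20, 2008, the deadline is extended by 377 days to September 24, 2010.
The period was tolled for 296 days by the automatic bankruptcy stay (September 23, 2009 to July 16, 2010), pushing the deadline to July 17, 2011.
The written tolling agreement from November 19, 2010 to June 27, 2011 tolled the period for 220 days, extending the deadline to February 22, 2012.
The other events in the timeline have no effect on the limitation period under the stated rules.
The March 13, 2012 filing falls after the February 22, 2012 deadline; the claim is time-barred.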